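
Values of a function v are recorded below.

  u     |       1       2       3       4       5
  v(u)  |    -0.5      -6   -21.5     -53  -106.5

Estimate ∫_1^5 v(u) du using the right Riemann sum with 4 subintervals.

Δu = 1.
Sum = 1·[(-6) + (-21.5) + (-53) + (-106.5)] = -187.

-187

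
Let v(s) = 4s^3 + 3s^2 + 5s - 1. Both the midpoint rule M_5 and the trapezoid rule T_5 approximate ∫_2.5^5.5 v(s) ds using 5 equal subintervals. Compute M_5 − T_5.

M_5 = 1079.16.
T_5 = 1092.93.
M_5 − T_5 = -13.77.

-13.77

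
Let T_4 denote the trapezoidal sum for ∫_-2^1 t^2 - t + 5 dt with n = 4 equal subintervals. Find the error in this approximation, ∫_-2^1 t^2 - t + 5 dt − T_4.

-0.28125

Exact integral: ∫_-2^1 f(t) dt = 19.5.
T_4 = 19.78125.
Error = 19.5 − 19.78125 = -0.28125.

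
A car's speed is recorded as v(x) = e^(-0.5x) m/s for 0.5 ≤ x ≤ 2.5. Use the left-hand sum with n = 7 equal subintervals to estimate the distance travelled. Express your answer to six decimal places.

1.056594

Δx = (2.5 − 0.5)/7 = 2/7.
Left endpoints: 0.5, 11/14, 15/14, 19/14, 23/14, 27/14, 31/14.
v(0.5) ≈ 0.778801, v(11/14) ≈ 0.675125, v(15/14) ≈ 0.585251, v(19/14) ≈ 0.507341, v(23/14) ≈ 0.439803, v(27/14) ≈ 0.381255, v(31/14) ≈ 0.330502.
Sum = Δx · [v(0.5) + v(11/14) + v(15/14) + ...].
Sum ≈ 1.056594.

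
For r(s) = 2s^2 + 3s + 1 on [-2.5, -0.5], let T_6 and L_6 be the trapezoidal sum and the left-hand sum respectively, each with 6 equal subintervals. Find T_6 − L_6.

-1

T_6 ≈ 3.407407.
L_6 ≈ 4.407407.
T_6 − L_6 = -1.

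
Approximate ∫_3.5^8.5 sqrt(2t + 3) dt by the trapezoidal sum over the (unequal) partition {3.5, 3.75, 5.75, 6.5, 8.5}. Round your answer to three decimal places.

19.249

Subinterval widths: 0.25, 2, 0.75, 2.
f(3.5) ≈ 3.162, f(3.75) ≈ 3.240, f(5.75) ≈ 3.808, f(6.5) ≈ 4.000, f(8.5) ≈ 4.472.
On each subinterval the trapezoid contributes (Δt_i/2)·[f(t_{i-1}) + f(t_i)].
Sum ≈ 19.249.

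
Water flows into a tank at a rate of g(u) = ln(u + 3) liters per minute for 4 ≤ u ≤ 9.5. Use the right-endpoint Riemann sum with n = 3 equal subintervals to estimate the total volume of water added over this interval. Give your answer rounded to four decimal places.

12.9642

Δu = (9.5 − 4)/3 = 11/6.
Right endpoints: 35/6, 23/3, 9.5.
g(35/6) ≈ 2.1785, g(23/3) ≈ 2.3671, g(9.5) ≈ 2.5257.
Sum = Δu · [g(35/6) + g(23/3) + g(9.5)].
Sum ≈ 12.9642.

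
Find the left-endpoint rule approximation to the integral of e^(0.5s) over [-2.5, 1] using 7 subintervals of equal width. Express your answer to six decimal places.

Δs = (1 − (-2.5))/7 = 0.5.
Left endpoints: -2.5, -2, -1.5, -1, -0.5, 0, 0.5.
f(-2.5) ≈ 0.286505, f(-2) ≈ 0.367879, f(-1.5) ≈ 0.472367, f(-1) ≈ 0.606531, f(-0.5) ≈ 0.778801, f(0) ≈ 1.000000, f(0.5) ≈ 1.284025.
Sum = Δs · [f(-2.5) + f(-2) + f(-1.5) + ...].
Sum ≈ 2.398054.

2.398054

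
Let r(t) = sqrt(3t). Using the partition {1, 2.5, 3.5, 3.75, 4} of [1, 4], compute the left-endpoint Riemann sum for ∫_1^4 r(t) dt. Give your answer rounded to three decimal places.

Subinterval widths: 1.5, 1, 0.25, 0.25.
Left endpoints: 1, 2.5, 3.5, 3.75.
r(1) ≈ 1.732, r(2.5) ≈ 2.739, r(3.5) ≈ 3.240, r(3.75) ≈ 3.354.
Sum = Σ Δt_i · r(t_i).
Sum ≈ 6.985.

6.985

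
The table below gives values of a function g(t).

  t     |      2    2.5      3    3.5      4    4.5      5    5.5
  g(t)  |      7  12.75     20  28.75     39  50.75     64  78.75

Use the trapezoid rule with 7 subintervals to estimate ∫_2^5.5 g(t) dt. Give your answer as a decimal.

129.0625

Δt = 0.5.
T_7 = (0.5/2)·[7 + 2·12.75 + 2·20 + 2·28.75 + 2·39 + 2·50.75 + 2·64 + 78.75] = 129.0625.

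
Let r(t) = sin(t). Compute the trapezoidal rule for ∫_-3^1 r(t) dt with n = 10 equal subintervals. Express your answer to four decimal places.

Δt = (1 − (-3))/10 = 0.4.
r(-3) ≈ -0.1411, r(-2.6) ≈ -0.5155, r(-2.2) ≈ -0.8085, r(-1.8) ≈ -0.9738, r(-1.4) ≈ -0.9854, r(-1) ≈ -0.8415, r(-0.6) ≈ -0.5646, r(-0.2) ≈ -0.1987, r(0.2) ≈ 0.1987, r(0.6) ≈ 0.5646, r(1) ≈ 0.8415.
T_10 = (Δt/2)·[r(t_0) + 2r(t_1) + ... + 2r(t_{9}) + r(t_10)].
Sum ≈ -1.5098.

-1.5098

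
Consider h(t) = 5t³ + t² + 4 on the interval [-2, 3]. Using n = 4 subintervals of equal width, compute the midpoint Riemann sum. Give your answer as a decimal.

Δt = (3 − (-2))/4 = 1.25.
Midpoints: -1.375, -0.125, 1.125, 2.375.
h(-1.375) = -3639/512, h(-0.125) = 2051/512, h(1.125) = 6341/512, h(2.375) = 39231/512.
Sum = Δt · [h(-1.375) + h(-0.125) + h(1.125) + h(2.375)].
Sum = 107.3828125.

107.3828125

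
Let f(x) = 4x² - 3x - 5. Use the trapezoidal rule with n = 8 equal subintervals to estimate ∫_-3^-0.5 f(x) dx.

Δx = (-0.5 − (-3))/8 = 0.3125.
f(-3) = 40, f(-2.6875) = 31.953125, f(-2.375) = 24.6875, f(-2.0625) = 18.203125, f(-1.75) = 12.5, f(-1.4375) = 7.578125, f(-1.125) = 3.4375, f(-0.8125) = 0.078125, f(-0.5) = -2.5.
T_8 = (Δx/2)·[f(x_0) + 2f(x_1) + ... + 2f(x_{7}) + f(x_8)].
Sum = 36.62109375.

36.62109375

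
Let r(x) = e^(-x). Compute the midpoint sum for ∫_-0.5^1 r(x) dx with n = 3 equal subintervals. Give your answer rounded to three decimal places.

Δx = (1 − (-0.5))/3 = 0.5.
Midpoints: -0.25, 0.25, 0.75.
r(-0.25) ≈ 1.284, r(0.25) ≈ 0.779, r(0.75) ≈ 0.472.
Sum = Δx · [r(-0.25) + r(0.25) + r(0.75)].
Sum ≈ 1.268.

1.268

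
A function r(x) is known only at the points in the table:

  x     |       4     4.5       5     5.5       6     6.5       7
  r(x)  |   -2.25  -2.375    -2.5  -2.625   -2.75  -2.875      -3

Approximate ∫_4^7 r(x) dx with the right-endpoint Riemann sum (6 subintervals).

-8.0625

Δx = 0.5.
Sum = 0.5·[(-2.375) + (-2.5) + (-2.625) + (-2.75) + (-2.875) + (-3)] = -8.0625.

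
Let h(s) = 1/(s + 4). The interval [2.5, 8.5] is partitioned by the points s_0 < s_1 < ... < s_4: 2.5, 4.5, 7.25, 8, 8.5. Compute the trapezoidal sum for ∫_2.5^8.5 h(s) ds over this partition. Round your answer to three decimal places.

Subinterval widths: 2, 2.75, 0.75, 0.5.
h(2.5) = 2/13, h(4.5) = 2/17, h(7.25) = 4/45, h(8) = 1/12, h(8.5) = 0.08.
On each subinterval the trapezoid contributes (Δs_i/2)·[h(s_{i-1}) + h(s_i)].
Sum ≈ 0.661.

0.661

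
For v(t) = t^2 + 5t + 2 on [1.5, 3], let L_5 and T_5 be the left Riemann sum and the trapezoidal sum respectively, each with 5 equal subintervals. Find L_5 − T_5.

L_5 = 25.635.
T_5 = 27.7725.
L_5 − T_5 = -2.1375.

-2.1375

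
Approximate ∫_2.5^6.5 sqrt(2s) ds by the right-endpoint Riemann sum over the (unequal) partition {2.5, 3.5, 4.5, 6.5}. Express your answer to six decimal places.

Subinterval widths: 1, 1, 2.
Right endpoints: 3.5, 4.5, 6.5.
f(3.5) ≈ 2.645751, f(4.5) ≈ 3.000000, f(6.5) ≈ 3.605551.
Sum = Σ Δs_i · f(s_i).
Sum ≈ 12.856854.

12.856854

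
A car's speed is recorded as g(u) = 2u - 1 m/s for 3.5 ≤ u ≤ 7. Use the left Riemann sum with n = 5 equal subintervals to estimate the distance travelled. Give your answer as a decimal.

30.8

Δu = (7 − 3.5)/5 = 0.7.
Left endpoints: 3.5, 4.2, 4.9, 5.6, 6.3.
g(3.5) = 6, g(4.2) = 7.4, g(4.9) = 8.8, g(5.6) = 10.2, g(6.3) = 11.6.
Sum = Δu · [g(3.5) + g(4.2) + g(4.9) + g(5.6) + g(6.3)].
Sum = 30.8.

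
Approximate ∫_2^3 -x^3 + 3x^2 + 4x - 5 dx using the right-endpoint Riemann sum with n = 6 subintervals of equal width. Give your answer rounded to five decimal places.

7.72917

Δx = (3 − 2)/6 = 1/6.
Right endpoints: 13/6, 7/3, 2.5, 8/3, 17/6, 3.
f(13/6) = 1637/216, f(7/3) = 215/27, f(2.5) = 8.125, f(8/3) = 217/27, f(17/6) = 1657/216, f(3) = 7.
Sum = Δx · [f(13/6) + f(7/3) + f(2.5) + ...].
Sum ≈ 7.72917.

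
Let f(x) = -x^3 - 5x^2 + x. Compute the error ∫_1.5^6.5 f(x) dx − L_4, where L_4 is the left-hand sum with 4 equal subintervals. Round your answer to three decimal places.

-269.271

Exact integral: ∫_1.5^6.5 f(x) dx ≈ -877.08333.
L_4 = -607.8125.
Error ≈ -877.08333 − (-607.8125) ≈ -269.271.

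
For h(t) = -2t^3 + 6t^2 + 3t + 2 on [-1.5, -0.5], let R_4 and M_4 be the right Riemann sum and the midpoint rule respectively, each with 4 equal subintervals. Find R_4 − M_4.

R_4 = 6.1875.
M_4 = 7.9375.
R_4 − M_4 = -1.75.

-1.75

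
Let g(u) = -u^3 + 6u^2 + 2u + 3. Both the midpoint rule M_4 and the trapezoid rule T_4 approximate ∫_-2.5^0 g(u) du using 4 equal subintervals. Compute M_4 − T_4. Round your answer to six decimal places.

M_4 ≈ 41.47216797.
T_4 ≈ 43.85253906.
M_4 − T_4 ≈ -2.380371.

-2.380371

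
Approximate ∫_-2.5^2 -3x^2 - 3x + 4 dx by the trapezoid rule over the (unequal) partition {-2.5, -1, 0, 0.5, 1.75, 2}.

Subinterval widths: 1.5, 1, 0.5, 1.25, 0.25.
f(-2.5) = -7.25, f(-1) = 4, f(0) = 4, f(0.5) = 1.75, f(1.75) = -10.4375, f(2) = -14.
On each subinterval the trapezoid contributes (Δx_i/2)·[f(x_{i-1}) + f(x_i)].
Sum = -5.484375.

-5.484375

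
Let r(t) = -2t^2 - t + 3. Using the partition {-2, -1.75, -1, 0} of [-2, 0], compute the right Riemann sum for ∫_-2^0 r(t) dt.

4.15625

Subinterval widths: 0.25, 0.75, 1.
Right endpoints: -1.75, -1, 0.
r(-1.75) = -1.375, r(-1) = 2, r(0) = 3.
Sum = Σ Δt_i · r(t_i).
Sum = 4.15625.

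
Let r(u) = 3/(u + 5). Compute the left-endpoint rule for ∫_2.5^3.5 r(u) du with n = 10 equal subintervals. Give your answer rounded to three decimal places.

0.378

Δu = (3.5 − 2.5)/10 = 0.1.
Left endpoints: 2.5, 2.6, 2.7, 2.8, 2.9, 3, 3.1, 3.2, 3.3, 3.4.
r(2.5) = 0.4, r(2.6) = 15/38, r(2.7) = 30/77, r(2.8) = 5/13, r(2.9) = 30/79, r(3) = 0.375, r(3.1) = 10/27, r(3.2) = 15/41, r(3.3) = 30/83, r(3.4) = 5/14.
Sum = Δu · [r(2.5) + r(2.6) + r(2.7) + ...].
Sum ≈ 0.378.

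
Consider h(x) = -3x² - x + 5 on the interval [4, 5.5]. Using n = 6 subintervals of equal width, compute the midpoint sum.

Δx = (5.5 − 4)/6 = 0.25.
Midpoints: 4.125, 4.375, 4.625, 4.875, 5.125, 5.375.
h(4.125) = -50.171875, h(4.375) = -56.796875, h(4.625) = -63.796875, h(4.875) = -71.171875, h(5.125) = -78.921875, h(5.375) = -87.046875.
Sum = Δx · [h(4.125) + h(4.375) + h(4.625) + ...].
Sum = -101.9765625.

-101.9765625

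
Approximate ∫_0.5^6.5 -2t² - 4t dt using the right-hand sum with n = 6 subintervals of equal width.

-323

Δt = (6.5 − 0.5)/6 = 1.
Right endpoints: 1.5, 2.5, 3.5, 4.5, 5.5, 6.5.
f(1.5) = -10.5, f(2.5) = -22.5, f(3.5) = -38.5, f(4.5) = -58.5, f(5.5) = -82.5, f(6.5) = -110.5.
Sum = Δt · [f(1.5) + f(2.5) + f(3.5) + ...].
Sum = -323.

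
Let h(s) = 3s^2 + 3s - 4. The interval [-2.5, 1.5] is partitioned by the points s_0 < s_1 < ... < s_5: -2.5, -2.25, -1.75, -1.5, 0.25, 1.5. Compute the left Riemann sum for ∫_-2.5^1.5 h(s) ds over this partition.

-2.875

Subinterval widths: 0.25, 0.5, 0.25, 1.75, 1.25.
Left endpoints: -2.5, -2.25, -1.75, -1.5, 0.25.
h(-2.5) = 7.25, h(-2.25) = 4.4375, h(-1.75) = -0.0625, h(-1.5) = -1.75, h(0.25) = -3.0625.
Sum = Σ Δs_i · h(s_i).
Sum = -2.875.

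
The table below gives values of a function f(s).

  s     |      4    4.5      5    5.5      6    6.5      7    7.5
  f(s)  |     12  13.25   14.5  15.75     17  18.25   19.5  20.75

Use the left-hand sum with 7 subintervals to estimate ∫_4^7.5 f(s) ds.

Δs = 0.5.
Sum = 0.5·[12 + 13.25 + 14.5 + 15.75 + 17 + 18.25 + 19.5] = 55.125.

55.125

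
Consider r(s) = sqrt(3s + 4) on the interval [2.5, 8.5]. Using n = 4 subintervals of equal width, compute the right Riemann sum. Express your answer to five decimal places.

28.43862

Δs = (8.5 − 2.5)/4 = 1.5.
Right endpoints: 4, 5.5, 7, 8.5.
r(4) ≈ 4.00000, r(5.5) ≈ 4.52769, r(7) ≈ 5.00000, r(8.5) ≈ 5.43139.
Sum = Δs · [r(4) + r(5.5) + r(7) + r(8.5)].
Sum ≈ 28.43862.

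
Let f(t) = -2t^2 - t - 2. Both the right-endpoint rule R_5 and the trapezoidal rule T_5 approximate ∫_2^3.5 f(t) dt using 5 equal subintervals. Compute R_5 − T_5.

R_5 = -33.12.
T_5 = -30.42.
R_5 − T_5 = -2.7.

-2.7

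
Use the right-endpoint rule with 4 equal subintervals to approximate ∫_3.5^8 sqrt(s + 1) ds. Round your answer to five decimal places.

12.12303

Δs = (8 − 3.5)/4 = 1.125.
Right endpoints: 4.625, 5.75, 6.875, 8.
f(4.625) ≈ 2.37171, f(5.75) ≈ 2.59808, f(6.875) ≈ 2.80624, f(8) ≈ 3.00000.
Sum = Δs · [f(4.625) + f(5.75) + f(6.875) + f(8)].
Sum ≈ 12.12303.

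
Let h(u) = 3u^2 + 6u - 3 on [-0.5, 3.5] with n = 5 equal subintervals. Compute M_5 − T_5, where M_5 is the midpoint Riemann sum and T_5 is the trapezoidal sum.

-1.92

M_5 = 66.36.
T_5 = 68.28.
M_5 − T_5 = -1.92.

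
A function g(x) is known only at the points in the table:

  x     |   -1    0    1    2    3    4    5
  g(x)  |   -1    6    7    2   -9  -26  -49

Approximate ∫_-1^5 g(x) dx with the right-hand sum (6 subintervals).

Δx = 1.
Sum = 1·[6 + 7 + 2 + (-9) + (-26) + (-49)] = -69.

-69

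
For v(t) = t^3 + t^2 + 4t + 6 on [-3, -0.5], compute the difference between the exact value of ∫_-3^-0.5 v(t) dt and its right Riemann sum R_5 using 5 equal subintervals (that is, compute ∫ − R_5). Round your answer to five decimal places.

Exact integral: ∫_-3^-0.5 v(t) dt ≈ -13.7760417.
R_5 = -7.1875.
Error ≈ -13.7760417 − (-7.1875) ≈ -6.58854.

-6.58854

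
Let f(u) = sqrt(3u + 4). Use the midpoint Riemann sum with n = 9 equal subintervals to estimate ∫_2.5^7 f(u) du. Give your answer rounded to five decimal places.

19.11295

Δu = (7 − 2.5)/9 = 0.5.
Midpoints: 2.75, 3.25, 3.75, 4.25, 4.75, 5.25, 5.75, 6.25, 6.75.
f(2.75) ≈ 3.50000, f(3.25) ≈ 3.70810, f(3.75) ≈ 3.90512, f(4.25) ≈ 4.09268, f(4.75) ≈ 4.27200, f(5.25) ≈ 4.44410, f(5.75) ≈ 4.60977, f(6.25) ≈ 4.76970, f(6.75) ≈ 4.92443.
Sum = Δu · [f(2.75) + f(3.25) + f(3.75) + ...].
Sum ≈ 19.11295.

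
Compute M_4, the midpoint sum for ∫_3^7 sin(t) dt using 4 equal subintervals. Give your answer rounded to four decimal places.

-1.8187

Δt = (7 − 3)/4 = 1.
Midpoints: 3.5, 4.5, 5.5, 6.5.
f(3.5) ≈ -0.3508, f(4.5) ≈ -0.9775, f(5.5) ≈ -0.7055, f(6.5) ≈ 0.2151.
Sum = Δt · [f(3.5) + f(4.5) + f(5.5) + f(6.5)].
Sum ≈ -1.8187.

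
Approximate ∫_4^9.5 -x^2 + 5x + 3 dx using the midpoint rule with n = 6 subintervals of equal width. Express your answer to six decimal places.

-61.948206

Δx = (9.5 − 4)/6 = 11/12.
Midpoints: 107/24, 5.375, 151/24, 173/24, 8.125, 217/24.
f(107/24) = 3119/576, f(5.375) = 0.984375, f(151/24) = -2953/576, f(173/24) = -7441/576, f(8.125) = -22.390625, f(217/24) = -19321/576.
Sum = Δx · [f(107/24) + f(5.375) + f(151/24) + ...].
Sum ≈ -61.948206.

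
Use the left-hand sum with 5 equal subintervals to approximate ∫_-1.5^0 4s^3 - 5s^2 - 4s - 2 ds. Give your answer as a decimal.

-12.315

Δs = (0 − (-1.5))/5 = 0.3.
Left endpoints: -1.5, -1.2, -0.9, -0.6, -0.3.
f(-1.5) = -20.75, f(-1.2) = -11.312, f(-0.9) = -5.366, f(-0.6) = -2.264, f(-0.3) = -1.358.
Sum = Δs · [f(-1.5) + f(-1.2) + f(-0.9) + f(-0.6) + f(-0.3)].
Sum = -12.315.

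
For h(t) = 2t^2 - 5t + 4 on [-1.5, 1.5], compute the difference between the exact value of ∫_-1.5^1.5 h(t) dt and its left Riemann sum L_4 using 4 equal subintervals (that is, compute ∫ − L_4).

-6.1875

Exact integral: ∫_-1.5^1.5 h(t) dt = 16.5.
L_4 = 22.6875.
Error = 16.5 − 22.6875 = -6.1875.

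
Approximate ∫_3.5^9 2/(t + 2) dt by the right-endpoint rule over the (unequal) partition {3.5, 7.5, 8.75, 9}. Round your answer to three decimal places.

1.120

Subinterval widths: 4, 1.25, 0.25.
Right endpoints: 7.5, 8.75, 9.
f(7.5) = 4/19, f(8.75) = 8/43, f(9) = 2/11.
Sum = Σ Δt_i · f(t_i).
Sum ≈ 1.120.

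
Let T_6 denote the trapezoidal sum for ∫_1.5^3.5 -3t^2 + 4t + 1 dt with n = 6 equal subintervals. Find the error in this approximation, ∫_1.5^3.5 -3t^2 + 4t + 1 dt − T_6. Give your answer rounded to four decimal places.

0.1111

Exact integral: ∫_1.5^3.5 f(t) dt = -17.5.
T_6 ≈ -17.611111.
Error ≈ -17.5 − (-17.611111) ≈ 0.1111.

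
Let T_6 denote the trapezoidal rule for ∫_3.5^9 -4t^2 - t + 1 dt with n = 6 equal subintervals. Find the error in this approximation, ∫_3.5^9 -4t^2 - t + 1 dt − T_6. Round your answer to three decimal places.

Exact integral: ∫_3.5^9 f(t) dt ≈ -943.70833.
T_6 ≈ -946.78935.
Error ≈ -943.70833 − (-946.78935) ≈ 3.081.

3.081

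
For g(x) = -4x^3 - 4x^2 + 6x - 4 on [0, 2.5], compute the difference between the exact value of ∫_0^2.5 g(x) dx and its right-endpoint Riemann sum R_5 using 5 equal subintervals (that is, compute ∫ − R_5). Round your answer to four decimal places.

Exact integral: ∫_0^2.5 g(x) dx ≈ -51.145833.
R_5 = -71.25.
Error ≈ -51.145833 − (-71.25) ≈ 20.1042.

20.1042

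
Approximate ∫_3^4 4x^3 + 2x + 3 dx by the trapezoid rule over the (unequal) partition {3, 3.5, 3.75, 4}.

186.046875

Subinterval widths: 0.5, 0.25, 0.25.
f(3) = 117, f(3.5) = 181.5, f(3.75) = 221.4375, f(4) = 267.
On each subinterval the trapezoid contributes (Δx_i/2)·[f(x_{i-1}) + f(x_i)].
Sum = 186.046875.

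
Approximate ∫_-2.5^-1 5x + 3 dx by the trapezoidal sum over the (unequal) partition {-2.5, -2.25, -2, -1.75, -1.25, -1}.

-8.625

Subinterval widths: 0.25, 0.25, 0.25, 0.5, 0.25.
f(-2.5) = -9.5, f(-2.25) = -8.25, f(-2) = -7, f(-1.75) = -5.75, f(-1.25) = -3.25, f(-1) = -2.
On each subinterval the trapezoid contributes (Δx_i/2)·[f(x_{i-1}) + f(x_i)].
Sum = -8.625.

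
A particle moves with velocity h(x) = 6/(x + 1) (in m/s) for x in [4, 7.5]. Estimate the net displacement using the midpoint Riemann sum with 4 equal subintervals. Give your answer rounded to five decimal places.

Δx = (7.5 − 4)/4 = 0.875.
Midpoints: 4.4375, 5.3125, 6.1875, 7.0625.
h(4.4375) = 32/29, h(5.3125) = 96/101, h(6.1875) = 96/115, h(7.0625) = 32/43.
Sum = Δx · [h(4.4375) + h(5.3125) + h(6.1875) + h(7.0625)].
Sum ≈ 3.17880.

3.17880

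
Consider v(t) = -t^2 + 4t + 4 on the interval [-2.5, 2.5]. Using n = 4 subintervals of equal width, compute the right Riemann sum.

20.78125

Δt = (2.5 − (-2.5))/4 = 1.25.
Right endpoints: -1.25, 0, 1.25, 2.5.
v(-1.25) = -2.5625, v(0) = 4, v(1.25) = 7.4375, v(2.5) = 7.75.
Sum = Δt · [v(-1.25) + v(0) + v(1.25) + v(2.5)].
Sum = 20.78125.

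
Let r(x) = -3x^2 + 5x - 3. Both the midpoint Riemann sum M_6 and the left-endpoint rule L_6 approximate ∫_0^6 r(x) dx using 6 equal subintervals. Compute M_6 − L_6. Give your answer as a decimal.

-34.5

M_6 = -142.5.
L_6 = -108.
M_6 − L_6 = -34.5.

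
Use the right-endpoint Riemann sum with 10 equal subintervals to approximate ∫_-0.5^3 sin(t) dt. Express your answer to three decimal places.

1.957

Δt = (3 − (-0.5))/10 = 0.35.
Right endpoints: -0.15, 0.2, 0.55, 0.9, 1.25, 1.6, 1.95, 2.3, 2.65, 3.
f(-0.15) ≈ -0.149, f(0.2) ≈ 0.199, f(0.55) ≈ 0.523, f(0.9) ≈ 0.783, f(1.25) ≈ 0.949, f(1.6) ≈ 1.000, f(1.95) ≈ 0.929, f(2.3) ≈ 0.746, f(2.65) ≈ 0.472, f(3) ≈ 0.141.
Sum = Δt · [f(-0.15) + f(0.2) + f(0.55) + ...].
Sum ≈ 1.957.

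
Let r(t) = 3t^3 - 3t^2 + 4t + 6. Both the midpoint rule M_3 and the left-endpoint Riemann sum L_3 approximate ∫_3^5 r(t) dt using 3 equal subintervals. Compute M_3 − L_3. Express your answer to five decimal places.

M_3 ≈ 351.5555556.
L_3 ≈ 274.2222222.
M_3 − L_3 ≈ 77.33333.

77.33333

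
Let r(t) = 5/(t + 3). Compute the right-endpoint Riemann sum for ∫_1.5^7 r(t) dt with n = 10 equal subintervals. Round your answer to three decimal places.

3.829

Δt = (7 − 1.5)/10 = 0.55.
Right endpoints: 2.05, 2.6, 3.15, 3.7, 4.25, 4.8, 5.35, 5.9, 6.45, 7.
r(2.05) = 100/101, r(2.6) = 25/28, r(3.15) = 100/123, r(3.7) = 50/67, r(4.25) = 20/29, r(4.8) = 25/39, r(5.35) = 100/167, r(5.9) = 50/89, r(6.45) = 100/189, r(7) = 0.5.
Sum = Δt · [r(2.05) + r(2.6) + r(3.15) + ...].
Sum ≈ 3.829.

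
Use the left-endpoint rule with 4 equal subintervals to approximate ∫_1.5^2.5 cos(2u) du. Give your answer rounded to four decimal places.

Δu = (2.5 − 1.5)/4 = 0.25.
Left endpoints: 1.5, 1.75, 2, 2.25.
f(1.5) ≈ -0.9900, f(1.75) ≈ -0.9365, f(2) ≈ -0.6536, f(2.25) ≈ -0.2108.
Sum = Δu · [f(1.5) + f(1.75) + f(2) + f(2.25)].
Sum ≈ -0.6977.

-0.6977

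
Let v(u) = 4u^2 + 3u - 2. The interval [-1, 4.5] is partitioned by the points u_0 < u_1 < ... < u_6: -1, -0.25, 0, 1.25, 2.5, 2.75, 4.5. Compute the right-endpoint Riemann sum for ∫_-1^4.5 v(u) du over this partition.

216.75

Subinterval widths: 0.75, 0.25, 1.25, 1.25, 0.25, 1.75.
Right endpoints: -0.25, 0, 1.25, 2.5, 2.75, 4.5.
v(-0.25) = -2.5, v(0) = -2, v(1.25) = 8, v(2.5) = 30.5, v(2.75) = 36.5, v(4.5) = 92.5.
Sum = Σ Δu_i · v(u_i).
Sum = 216.75.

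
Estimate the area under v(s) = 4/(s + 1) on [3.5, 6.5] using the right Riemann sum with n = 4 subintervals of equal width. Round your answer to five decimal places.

Δs = (6.5 − 3.5)/4 = 0.75.
Right endpoints: 4.25, 5, 5.75, 6.5.
v(4.25) = 16/21, v(5) = 2/3, v(5.75) = 16/27, v(6.5) = 8/15.
Sum = Δs · [v(4.25) + v(5) + v(5.75) + v(6.5)].
Sum ≈ 1.91587.

1.91587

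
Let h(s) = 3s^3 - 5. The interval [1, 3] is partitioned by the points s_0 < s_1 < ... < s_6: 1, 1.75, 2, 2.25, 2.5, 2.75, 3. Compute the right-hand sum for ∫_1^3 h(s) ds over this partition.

Subinterval widths: 0.75, 0.25, 0.25, 0.25, 0.25, 0.25.
Right endpoints: 1.75, 2, 2.25, 2.5, 2.75, 3.
h(1.75) = 11.078125, h(2) = 19, h(2.25) = 29.171875, h(2.5) = 41.875, h(2.75) = 57.390625, h(3) = 76.
Sum = Σ Δs_i · h(s_i).
Sum = 64.16796875.

64.16796875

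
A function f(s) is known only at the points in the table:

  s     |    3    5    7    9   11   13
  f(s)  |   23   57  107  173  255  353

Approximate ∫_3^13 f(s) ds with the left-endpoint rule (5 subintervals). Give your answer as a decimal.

1230

Δs = 2.
Sum = 2·[23 + 57 + 107 + 173 + 255] = 1230.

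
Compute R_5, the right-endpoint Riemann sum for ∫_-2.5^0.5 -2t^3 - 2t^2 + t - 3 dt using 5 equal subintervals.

Δt = (0.5 − (-2.5))/5 = 0.6.
Right endpoints: -1.9, -1.3, -0.7, -0.1, 0.5.
f(-1.9) = 1.598, f(-1.3) = -3.286, f(-0.7) = -3.994, f(-0.1) = -3.118, f(0.5) = -3.25.
Sum = Δt · [f(-1.9) + f(-1.3) + f(-0.7) + f(-0.1) + f(0.5)].
Sum = -7.23.

-7.23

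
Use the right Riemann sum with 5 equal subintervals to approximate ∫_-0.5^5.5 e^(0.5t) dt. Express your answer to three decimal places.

Δt = (5.5 − (-0.5))/5 = 1.2.
Right endpoints: 0.7, 1.9, 3.1, 4.3, 5.5.
f(0.7) ≈ 1.419, f(1.9) ≈ 2.586, f(3.1) ≈ 4.711, f(4.3) ≈ 8.585, f(5.5) ≈ 15.643.
Sum = Δt · [f(0.7) + f(1.9) + f(3.1) + f(4.3) + f(5.5)].
Sum ≈ 39.532.

39.532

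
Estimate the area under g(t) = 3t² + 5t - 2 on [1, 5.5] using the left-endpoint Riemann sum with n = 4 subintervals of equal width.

170.33203125

Δt = (5.5 − 1)/4 = 1.125.
Left endpoints: 1, 2.125, 3.25, 4.375.
g(1) = 6, g(2.125) = 22.171875, g(3.25) = 45.9375, g(4.375) = 77.296875.
Sum = Δt · [g(1) + g(2.125) + g(3.25) + g(4.375)].
Sum = 170.33203125.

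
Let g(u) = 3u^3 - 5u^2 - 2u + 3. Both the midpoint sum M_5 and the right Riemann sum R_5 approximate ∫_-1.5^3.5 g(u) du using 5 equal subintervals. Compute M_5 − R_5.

-44.375

M_5 = 35.
R_5 = 79.375.
M_5 − R_5 = -44.375.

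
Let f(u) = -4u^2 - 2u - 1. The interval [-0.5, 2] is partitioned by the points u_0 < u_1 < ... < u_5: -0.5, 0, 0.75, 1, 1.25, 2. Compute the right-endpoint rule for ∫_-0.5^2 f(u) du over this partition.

Subinterval widths: 0.5, 0.75, 0.25, 0.25, 0.75.
Right endpoints: 0, 0.75, 1, 1.25, 2.
f(0) = -1, f(0.75) = -4.75, f(1) = -7, f(1.25) = -9.75, f(2) = -21.
Sum = Σ Δu_i · f(u_i).
Sum = -24.

-24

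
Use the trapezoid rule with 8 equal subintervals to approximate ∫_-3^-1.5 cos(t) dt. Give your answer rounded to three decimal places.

Δt = (-1.5 − (-3))/8 = 0.1875.
f(-3) ≈ -0.990, f(-2.8125) ≈ -0.946, f(-2.625) ≈ -0.870, f(-2.4375) ≈ -0.762, f(-2.25) ≈ -0.628, f(-2.0625) ≈ -0.472, f(-1.875) ≈ -0.300, f(-1.6875) ≈ -0.116, f(-1.5) ≈ 0.071.
T_8 = (Δt/2)·[f(t_0) + 2f(t_1) + ... + 2f(t_{7}) + f(t_8)].
Sum ≈ -0.854.

-0.854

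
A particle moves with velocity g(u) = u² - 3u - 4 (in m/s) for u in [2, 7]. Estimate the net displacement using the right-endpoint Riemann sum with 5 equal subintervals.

40

Δu = (7 − 2)/5 = 1.
Right endpoints: 3, 4, 5, 6, 7.
g(3) = -4, g(4) = 0, g(5) = 6, g(6) = 14, g(7) = 24.
Sum = Δu · [g(3) + g(4) + g(5) + g(6) + g(7)].
Sum = 40.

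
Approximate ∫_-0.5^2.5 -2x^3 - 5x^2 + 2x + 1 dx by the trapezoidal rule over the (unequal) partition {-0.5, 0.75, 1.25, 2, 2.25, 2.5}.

Subinterval widths: 1.25, 0.5, 0.75, 0.25, 0.25.
f(-0.5) = -1, f(0.75) = -1.15625, f(1.25) = -8.21875, f(2) = -31, f(2.25) = -42.59375, f(2.5) = -56.5.
On each subinterval the trapezoid contributes (Δx_i/2)·[f(x_{i-1}) + f(x_i)].
Sum = -39.984375.

-39.984375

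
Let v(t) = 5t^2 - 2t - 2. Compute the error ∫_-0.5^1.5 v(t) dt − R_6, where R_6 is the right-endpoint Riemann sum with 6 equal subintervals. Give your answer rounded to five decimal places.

-1.18519

Exact integral: ∫_-0.5^1.5 v(t) dt ≈ -0.1666667.
R_6 ≈ 1.0185185.
Error ≈ -0.1666667 − 1.0185185 ≈ -1.18519.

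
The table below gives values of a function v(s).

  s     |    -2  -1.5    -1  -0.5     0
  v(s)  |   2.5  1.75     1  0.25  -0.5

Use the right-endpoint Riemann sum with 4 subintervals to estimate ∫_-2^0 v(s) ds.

Δs = 0.5.
Sum = 0.5·[1.75 + 1 + 0.25 + (-0.5)] = 1.25.

1.25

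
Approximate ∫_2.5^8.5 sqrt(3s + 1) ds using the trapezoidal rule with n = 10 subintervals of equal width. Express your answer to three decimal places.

Δs = (8.5 − 2.5)/10 = 0.6.
f(2.5) ≈ 2.915, f(3.1) ≈ 3.209, f(3.7) ≈ 3.479, f(4.3) ≈ 3.728, f(4.9) ≈ 3.962, f(5.5) ≈ 4.183, f(6.1) ≈ 4.393, f(6.7) ≈ 4.593, f(7.3) ≈ 4.785, f(7.9) ≈ 4.970, f(8.5) ≈ 5.148.
T_10 = (Δs/2)·[f(s_0) + 2f(s_1) + ... + 2f(s_{9}) + f(s_10)].
Sum ≈ 24.801.

24.801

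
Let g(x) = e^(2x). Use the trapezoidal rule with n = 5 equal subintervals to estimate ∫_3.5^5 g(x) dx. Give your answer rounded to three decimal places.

Δx = (5 − 3.5)/5 = 0.3.
g(3.5) ≈ 1096.633, g(3.8) ≈ 1998.196, g(4.1) ≈ 3640.950, g(4.4) ≈ 6634.244, g(4.7) ≈ 12088.381, g(5) ≈ 22026.466.
T_5 = (Δx/2)·[g(x_0) + 2g(x_1) + ... + 2g(x_{4}) + g(x_5)].
Sum ≈ 10776.996.

10776.996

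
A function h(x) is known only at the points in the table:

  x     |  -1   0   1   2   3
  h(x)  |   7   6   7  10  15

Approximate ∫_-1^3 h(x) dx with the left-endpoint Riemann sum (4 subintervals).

Δx = 1.
Sum = 1·[7 + 6 + 7 + 10] = 30.

30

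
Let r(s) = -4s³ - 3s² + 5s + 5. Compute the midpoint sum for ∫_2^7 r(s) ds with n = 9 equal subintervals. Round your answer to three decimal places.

-2575.170

Δs = (7 − 2)/9 = 5/9.
Midpoints: 41/18, 17/6, 61/18, 71/18, 4.5, 91/18, 101/18, 37/6, 121/18.
r(41/18) = -135439/2916, r(17/6) = -10357/108, r(61/18) = -490439/2916, r(71/18) = -779839/2916, r(4.5) = -397.75, r(91/18) = -1642439/2916, r(101/18) = -2239639/2916, r(37/6) = -109757/108, r(121/18) = -3825839/2916.
Sum = Δs · [r(41/18) + r(17/6) + r(61/18) + ...].
Sum ≈ -2575.170.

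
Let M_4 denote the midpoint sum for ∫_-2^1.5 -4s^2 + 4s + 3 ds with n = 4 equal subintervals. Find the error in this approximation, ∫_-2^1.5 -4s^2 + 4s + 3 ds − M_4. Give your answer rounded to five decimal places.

Exact integral: ∫_-2^1.5 f(s) ds ≈ -8.1666667.
M_4 = -7.2734375.
Error ≈ -8.1666667 − (-7.2734375) ≈ -0.89323.

-0.89323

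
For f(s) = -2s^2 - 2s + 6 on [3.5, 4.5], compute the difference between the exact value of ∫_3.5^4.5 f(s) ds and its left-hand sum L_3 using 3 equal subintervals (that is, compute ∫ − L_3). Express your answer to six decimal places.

Exact integral: ∫_3.5^4.5 f(s) ds ≈ -34.16666667.
L_3 ≈ -31.20370370.
Error ≈ -34.16666667 − (-31.20370370) ≈ -2.962963.

-2.962963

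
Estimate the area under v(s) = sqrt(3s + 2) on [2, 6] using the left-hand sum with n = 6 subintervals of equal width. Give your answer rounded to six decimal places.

Δs = (6 − 2)/6 = 2/3.
Left endpoints: 2, 8/3, 10/3, 4, 14/3, 16/3.
v(2) ≈ 2.828427, v(8/3) ≈ 3.162278, v(10/3) ≈ 3.464102, v(4) ≈ 3.741657, v(14/3) ≈ 4.000000, v(16/3) ≈ 4.242641.
Sum = Δs · [v(2) + v(8/3) + v(10/3) + ...].
Sum ≈ 14.292736.

14.292736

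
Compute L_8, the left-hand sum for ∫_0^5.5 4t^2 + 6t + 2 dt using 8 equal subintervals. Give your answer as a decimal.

272.37890625

Δt = (5.5 − 0)/8 = 0.6875.
Left endpoints: 0, 0.6875, 1.375, 2.0625, 2.75, 3.4375, 4.125, 4.8125.
f(0) = 2, f(0.6875) = 8.015625, f(1.375) = 17.8125, f(2.0625) = 31.390625, f(2.75) = 48.75, f(3.4375) = 69.890625, f(4.125) = 94.8125, f(4.8125) = 123.515625.
Sum = Δt · [f(0) + f(0.6875) + f(1.375) + ...].
Sum = 272.37890625.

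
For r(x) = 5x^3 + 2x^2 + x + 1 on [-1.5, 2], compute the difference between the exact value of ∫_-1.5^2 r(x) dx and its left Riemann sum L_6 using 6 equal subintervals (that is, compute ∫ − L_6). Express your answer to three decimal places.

17.489

Exact integral: ∫_-1.5^2 r(x) dx ≈ 25.63021.
L_6 ≈ 8.14135.
Error ≈ 25.63021 − 8.14135 ≈ 17.489.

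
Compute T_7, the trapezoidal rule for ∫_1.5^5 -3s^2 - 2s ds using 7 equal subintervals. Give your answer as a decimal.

-144.8125

Δs = (5 − 1.5)/7 = 0.5.
f(1.5) = -9.75, f(2) = -16, f(2.5) = -23.75, f(3) = -33, f(3.5) = -43.75, f(4) = -56, f(4.5) = -69.75, f(5) = -85.
T_7 = (Δs/2)·[f(s_0) + 2f(s_1) + ... + 2f(s_{6}) + f(s_7)].
Sum = -144.8125.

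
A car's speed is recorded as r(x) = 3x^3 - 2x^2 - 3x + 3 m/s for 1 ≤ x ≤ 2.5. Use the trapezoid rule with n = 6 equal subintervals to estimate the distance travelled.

15.63671875

Δx = (2.5 − 1)/6 = 0.25.
r(1) = 1, r(1.25) = 1.984375, r(1.5) = 4.125, r(1.75) = 7.703125, r(2) = 13, r(2.25) = 20.296875, r(2.5) = 29.875.
T_6 = (Δx/2)·[r(x_0) + 2r(x_1) + ... + 2r(x_{5}) + r(x_6)].
Sum = 15.63671875.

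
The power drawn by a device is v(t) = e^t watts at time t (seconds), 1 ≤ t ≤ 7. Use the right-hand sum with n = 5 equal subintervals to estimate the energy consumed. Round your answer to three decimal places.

1878.487

Δt = (7 − 1)/5 = 1.2.
Right endpoints: 2.2, 3.4, 4.6, 5.8, 7.
v(2.2) ≈ 9.025, v(3.4) ≈ 29.964, v(4.6) ≈ 99.484, v(5.8) ≈ 330.300, v(7) ≈ 1096.633.
Sum = Δt · [v(2.2) + v(3.4) + v(4.6) + v(5.8) + v(7)].
Sum ≈ 1878.487.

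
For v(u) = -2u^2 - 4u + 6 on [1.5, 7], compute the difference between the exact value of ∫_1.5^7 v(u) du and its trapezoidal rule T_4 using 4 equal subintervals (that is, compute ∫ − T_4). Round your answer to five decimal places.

3.46615

Exact integral: ∫_1.5^7 v(u) du ≈ -286.9166667.
T_4 = -290.3828125.
Error ≈ -286.9166667 − (-290.3828125) ≈ 3.46615.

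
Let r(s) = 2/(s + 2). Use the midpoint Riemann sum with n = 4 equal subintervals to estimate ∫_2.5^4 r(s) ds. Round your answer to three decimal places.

Δs = (4 − 2.5)/4 = 0.375.
Midpoints: 2.6875, 3.0625, 3.4375, 3.8125.
r(2.6875) = 32/75, r(3.0625) = 32/81, r(3.4375) = 32/87, r(3.8125) = 32/93.
Sum = Δs · [r(2.6875) + r(3.0625) + r(3.4375) + r(3.8125)].
Sum ≈ 0.575.

0.575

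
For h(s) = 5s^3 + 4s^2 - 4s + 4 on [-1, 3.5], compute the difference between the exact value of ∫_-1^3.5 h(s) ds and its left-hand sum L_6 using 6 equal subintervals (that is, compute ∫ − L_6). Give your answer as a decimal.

Exact integral: ∫_-1^3.5 h(s) ds = 240.328125.
L_6 = 157.53515625.
Error = 240.328125 − 157.53515625 = 82.79296875.

82.79296875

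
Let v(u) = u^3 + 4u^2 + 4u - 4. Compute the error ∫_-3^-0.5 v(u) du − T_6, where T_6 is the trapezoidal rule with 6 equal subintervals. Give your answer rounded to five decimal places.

Exact integral: ∫_-3^-0.5 v(u) du ≈ -11.9010417.
T_6 ≈ -11.9914641.
Error ≈ -11.9010417 − (-11.9914641) ≈ 0.09042.

0.09042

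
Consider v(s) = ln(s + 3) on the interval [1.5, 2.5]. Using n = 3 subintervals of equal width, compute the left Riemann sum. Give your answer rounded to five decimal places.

Δs = (2.5 − 1.5)/3 = 1/3.
Left endpoints: 1.5, 11/6, 13/6.
v(1.5) ≈ 1.50408, v(11/6) ≈ 1.57554, v(13/6) ≈ 1.64223.
Sum = Δs · [v(1.5) + v(11/6) + v(13/6)].
Sum ≈ 1.57395.

1.57395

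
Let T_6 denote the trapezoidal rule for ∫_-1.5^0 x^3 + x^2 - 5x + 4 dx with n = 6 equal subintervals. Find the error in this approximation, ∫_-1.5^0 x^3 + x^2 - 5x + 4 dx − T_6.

0.01953125

Exact integral: ∫_-1.5^0 f(x) dx = 11.484375.
T_6 = 11.46484375.
Error = 11.484375 − 11.46484375 = 0.01953125.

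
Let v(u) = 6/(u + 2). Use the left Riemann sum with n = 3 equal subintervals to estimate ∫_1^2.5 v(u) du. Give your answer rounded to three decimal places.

2.607

Δu = (2.5 − 1)/3 = 0.5.
Left endpoints: 1, 1.5, 2.
v(1) = 2, v(1.5) = 12/7, v(2) = 1.5.
Sum = Δu · [v(1) + v(1.5) + v(2)].
Sum ≈ 2.607.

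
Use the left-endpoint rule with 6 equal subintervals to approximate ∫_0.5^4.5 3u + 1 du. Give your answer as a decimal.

30

Δu = (4.5 − 0.5)/6 = 2/3.
Left endpoints: 0.5, 7/6, 11/6, 2.5, 19/6, 23/6.
f(0.5) = 2.5, f(7/6) = 4.5, f(11/6) = 6.5, f(2.5) = 8.5, f(19/6) = 10.5, f(23/6) = 12.5.
Sum = Δu · [f(0.5) + f(7/6) + f(11/6) + ...].
Sum = 30.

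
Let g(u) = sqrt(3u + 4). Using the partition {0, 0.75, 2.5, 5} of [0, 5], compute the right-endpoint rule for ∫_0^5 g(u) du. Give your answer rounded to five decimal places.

18.70679

Subinterval widths: 0.75, 1.75, 2.5.
Right endpoints: 0.75, 2.5, 5.
g(0.75) ≈ 2.50000, g(2.5) ≈ 3.39116, g(5) ≈ 4.35890.
Sum = Σ Δu_i · g(u_i).
Sum ≈ 18.70679.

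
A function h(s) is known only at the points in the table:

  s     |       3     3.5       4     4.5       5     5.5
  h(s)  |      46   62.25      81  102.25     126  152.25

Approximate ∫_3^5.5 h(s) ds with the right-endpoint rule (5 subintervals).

261.875

Δs = 0.5.
Sum = 0.5·[62.25 + 81 + 102.25 + 126 + 152.25] = 261.875.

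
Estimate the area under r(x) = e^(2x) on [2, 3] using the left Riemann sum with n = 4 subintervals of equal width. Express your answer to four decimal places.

134.4301

Δx = (3 − 2)/4 = 0.25.
Left endpoints: 2, 2.25, 2.5, 2.75.
r(2) ≈ 54.5982, r(2.25) ≈ 90.0171, r(2.5) ≈ 148.4132, r(2.75) ≈ 244.6919.
Sum = Δx · [r(2) + r(2.25) + r(2.5) + r(2.75)].
Sum ≈ 134.4301.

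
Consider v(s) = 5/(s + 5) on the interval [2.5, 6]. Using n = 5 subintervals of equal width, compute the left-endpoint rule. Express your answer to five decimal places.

Δs = (6 − 2.5)/5 = 0.7.
Left endpoints: 2.5, 3.2, 3.9, 4.6, 5.3.
v(2.5) = 2/3, v(3.2) = 25/41, v(3.9) = 50/89, v(4.6) = 25/48, v(5.3) = 50/103.
Sum = Δs · [v(2.5) + v(3.2) + v(3.9) + v(4.6) + v(5.3)].
Sum ≈ 1.99114.

1.99114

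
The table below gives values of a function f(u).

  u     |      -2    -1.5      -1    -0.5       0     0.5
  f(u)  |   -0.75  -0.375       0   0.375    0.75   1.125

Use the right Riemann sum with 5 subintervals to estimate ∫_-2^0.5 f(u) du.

0.9375

Δu = 0.5.
Sum = 0.5·[(-0.375) + 0 + 0.375 + 0.75 + 1.125] = 0.9375.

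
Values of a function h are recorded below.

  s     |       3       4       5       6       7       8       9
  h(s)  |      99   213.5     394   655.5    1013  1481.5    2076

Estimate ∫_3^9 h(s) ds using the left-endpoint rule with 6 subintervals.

3856.5

Δs = 1.
Sum = 1·[99 + 213.5 + 394 + 655.5 + 1013 + 1481.5] = 3856.5.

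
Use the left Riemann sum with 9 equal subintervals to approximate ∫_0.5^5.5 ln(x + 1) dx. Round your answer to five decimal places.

Δx = (5.5 − 0.5)/9 = 5/9.
Left endpoints: 0.5, 19/18, 29/18, 13/6, 49/18, 59/18, 23/6, 79/18, 89/18.
f(0.5) ≈ 0.40547, f(19/18) ≈ 0.72055, f(29/18) ≈ 0.95978, f(13/6) ≈ 1.15268, f(49/18) ≈ 1.31432, f(59/18) ≈ 1.45343, f(23/6) ≈ 1.57554, f(79/18) ≈ 1.68434, f(89/18) ≈ 1.78246.
Sum = Δx · [f(0.5) + f(19/18) + f(29/18) + ...].
Sum ≈ 6.13809.

6.13809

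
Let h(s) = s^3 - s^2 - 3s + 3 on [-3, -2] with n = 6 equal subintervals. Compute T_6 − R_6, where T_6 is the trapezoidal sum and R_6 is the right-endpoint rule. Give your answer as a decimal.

T_6 ≈ -12.122685.
R_6 ≈ -10.372685.
T_6 − R_6 = -1.75.

-1.75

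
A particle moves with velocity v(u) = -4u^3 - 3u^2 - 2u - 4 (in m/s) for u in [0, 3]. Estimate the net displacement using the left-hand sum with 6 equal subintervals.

Δu = (3 − 0)/6 = 0.5.
Left endpoints: 0, 0.5, 1, 1.5, 2, 2.5.
v(0) = -4, v(0.5) = -6.25, v(1) = -13, v(1.5) = -27.25, v(2) = -52, v(2.5) = -90.25.
Sum = Δu · [v(0) + v(0.5) + v(1) + ...].
Sum = -96.375.

-96.375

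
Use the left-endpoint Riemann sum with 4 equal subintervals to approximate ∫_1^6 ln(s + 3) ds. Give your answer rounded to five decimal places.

8.70502

Δs = (6 − 1)/4 = 1.25.
Left endpoints: 1, 2.25, 3.5, 4.75.
f(1) ≈ 1.38629, f(2.25) ≈ 1.65823, f(3.5) ≈ 1.87180, f(4.75) ≈ 2.04769.
Sum = Δs · [f(1) + f(2.25) + f(3.5) + f(4.75)].
Sum ≈ 8.70502.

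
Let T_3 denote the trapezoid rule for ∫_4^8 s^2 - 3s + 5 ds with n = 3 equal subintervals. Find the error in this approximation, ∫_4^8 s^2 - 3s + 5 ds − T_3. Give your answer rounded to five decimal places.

Exact integral: ∫_4^8 f(s) ds ≈ 97.3333333.
T_3 ≈ 98.5185185.
Error ≈ 97.3333333 − 98.5185185 ≈ -1.18519.

-1.18519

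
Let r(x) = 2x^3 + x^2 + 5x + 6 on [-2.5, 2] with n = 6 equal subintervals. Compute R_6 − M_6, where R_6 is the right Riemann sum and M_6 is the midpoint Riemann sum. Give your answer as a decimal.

24.99609375

R_6 = 42.8203125.
M_6 = 17.82421875.
R_6 − M_6 = 24.99609375.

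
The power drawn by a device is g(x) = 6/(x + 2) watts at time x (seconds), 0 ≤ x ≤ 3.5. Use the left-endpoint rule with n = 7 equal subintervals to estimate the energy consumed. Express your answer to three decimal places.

6.574

Δx = (3.5 − 0)/7 = 0.5.
Left endpoints: 0, 0.5, 1, 1.5, 2, 2.5, 3.
g(0) = 3, g(0.5) = 2.4, g(1) = 2, g(1.5) = 12/7, g(2) = 1.5, g(2.5) = 4/3, g(3) = 1.2.
Sum = Δx · [g(0) + g(0.5) + g(1) + ...].
Sum ≈ 6.574.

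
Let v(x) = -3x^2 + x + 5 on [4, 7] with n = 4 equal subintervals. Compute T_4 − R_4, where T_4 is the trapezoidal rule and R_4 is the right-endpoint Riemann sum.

T_4 = -248.34375.
R_4 = -284.34375.
T_4 − R_4 = 36.

36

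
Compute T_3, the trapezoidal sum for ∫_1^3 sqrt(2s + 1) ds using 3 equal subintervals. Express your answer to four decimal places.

4.4340

Δs = (3 − 1)/3 = 2/3.
f(1) ≈ 1.7321, f(5/3) ≈ 2.0817, f(7/3) ≈ 2.3805, f(3) ≈ 2.6458.
T_3 = (Δs/2)·[f(s_0) + 2f(s_1) + 2f(s_2) + f(s_3)].
Sum ≈ 4.4340.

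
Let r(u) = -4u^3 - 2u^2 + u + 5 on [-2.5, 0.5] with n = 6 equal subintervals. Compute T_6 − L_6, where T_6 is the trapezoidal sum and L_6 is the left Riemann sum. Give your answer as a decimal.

-12

T_6 = 41.75.
L_6 = 53.75.
T_6 − L_6 = -12.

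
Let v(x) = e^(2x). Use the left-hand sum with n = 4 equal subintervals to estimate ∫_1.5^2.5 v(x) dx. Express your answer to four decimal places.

Δx = (2.5 − 1.5)/4 = 0.25.
Left endpoints: 1.5, 1.75, 2, 2.25.
v(1.5) ≈ 20.0855, v(1.75) ≈ 33.1155, v(2) ≈ 54.5982, v(2.25) ≈ 90.0171.
Sum = Δx · [v(1.5) + v(1.75) + v(2) + v(2.25)].
Sum ≈ 49.4541.

49.4541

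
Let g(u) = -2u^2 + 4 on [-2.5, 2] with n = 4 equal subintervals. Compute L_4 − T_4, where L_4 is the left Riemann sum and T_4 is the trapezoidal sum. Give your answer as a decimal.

-2.53125

L_4 = -2.1796875.
T_4 = 0.3515625.
L_4 − T_4 = -2.53125.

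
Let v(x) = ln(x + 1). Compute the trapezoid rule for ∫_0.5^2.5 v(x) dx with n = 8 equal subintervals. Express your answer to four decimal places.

1.7745

Δx = (2.5 − 0.5)/8 = 0.25.
v(0.5) ≈ 0.4055, v(0.75) ≈ 0.5596, v(1) ≈ 0.6931, v(1.25) ≈ 0.8109, v(1.5) ≈ 0.9163, v(1.75) ≈ 1.0116, v(2) ≈ 1.0986, v(2.25) ≈ 1.1787, v(2.5) ≈ 1.2528.
T_8 = (Δx/2)·[v(x_0) + 2v(x_1) + ... + 2v(x_{7}) + v(x_8)].
Sum ≈ 1.7745.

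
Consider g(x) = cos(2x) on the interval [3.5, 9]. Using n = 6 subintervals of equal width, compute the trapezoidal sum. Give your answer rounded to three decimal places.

Δx = (9 − 3.5)/6 = 11/12.
g(3.5) ≈ 0.754, g(53/12) ≈ -0.830, g(16/3) ≈ -0.323, g(6.25) ≈ 0.998, g(43/6) ≈ -0.195, g(97/12) ≈ -0.897, g(9) ≈ 0.660.
T_6 = (Δx/2)·[g(x_0) + 2g(x_1) + ... + 2g(x_{5}) + g(x_6)].
Sum ≈ -0.495.

-0.495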